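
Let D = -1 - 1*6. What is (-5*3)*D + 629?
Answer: 734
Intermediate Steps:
D = -7 (D = -1 - 6 = -7)
(-5*3)*D + 629 = -5*3*(-7) + 629 = -15*(-7) + 629 = 105 + 629 = 734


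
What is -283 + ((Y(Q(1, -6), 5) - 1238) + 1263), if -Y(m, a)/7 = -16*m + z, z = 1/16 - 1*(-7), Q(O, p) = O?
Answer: -3127/16 ≈ -195.44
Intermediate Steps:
z = 113/16 (z = 1/16 + 7 = 113/16 ≈ 7.0625)
Y(m, a) = -791/16 + 112*m (Y(m, a) = -7*(-16*m + 113/16) = -7*(113/16 - 16*m) = -791/16 + 112*m)
-283 + ((Y(Q(1, -6), 5) - 1238) + 1263) = -283 + (((-791/16 + 112*1) - 1238) + 1263) = -283 + (((-791/16 + 112) - 1238) + 1263) = -283 + ((1001/16 - 1238) + 1263) = -283 + (-18807/16 + 1263) = -283 + 1401/16 = -3127/16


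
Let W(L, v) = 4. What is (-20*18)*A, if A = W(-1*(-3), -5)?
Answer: -1440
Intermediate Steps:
A = 4
(-20*18)*A = -20*18*4 = -360*4 = -1440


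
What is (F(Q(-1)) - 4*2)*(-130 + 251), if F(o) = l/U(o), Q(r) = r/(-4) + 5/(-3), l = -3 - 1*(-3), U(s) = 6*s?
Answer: -968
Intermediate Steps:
l = 0 (l = -3 + 3 = 0)
Q(r) = -5/3 - r/4 (Q(r) = r*(-¼) + 5*(-⅓) = -r/4 - 5/3 = -5/3 - r/4)
F(o) = 0 (F(o) = 0/((6*o)) = 0*(1/(6*o)) = 0)
(F(Q(-1)) - 4*2)*(-130 + 251) = (0 - 4*2)*(-130 + 251) = (0 - 8)*121 = -8*121 = -968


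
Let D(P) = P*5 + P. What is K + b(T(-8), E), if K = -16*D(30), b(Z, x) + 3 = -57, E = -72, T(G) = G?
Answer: -2940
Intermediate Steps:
b(Z, x) = -60 (b(Z, x) = -3 - 57 = -60)
D(P) = 6*P (D(P) = 5*P + P = 6*P)
K = -2880 (K = -96*30 = -16*180 = -2880)
K + b(T(-8), E) = -2880 - 60 = -2940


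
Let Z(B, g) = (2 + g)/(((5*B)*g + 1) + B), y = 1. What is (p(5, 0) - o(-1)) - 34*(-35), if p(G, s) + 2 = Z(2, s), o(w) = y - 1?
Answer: 3566/3 ≈ 1188.7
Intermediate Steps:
Z(B, g) = (2 + g)/(1 + B + 5*B*g) (Z(B, g) = (2 + g)/((5*B*g + 1) + B) = (2 + g)/((1 + 5*B*g) + B) = (2 + g)/(1 + B + 5*B*g))
o(w) = 0 (o(w) = 1 - 1 = 0)
p(G, s) = -2 + (2 + s)/(3 + 10*s) (p(G, s) = -2 + (2 + s)/(1 + 2 + 5*2*s) = -2 + (2 + s)/(1 + 2 + 10*s) = -2 + (2 + s)/(3 + 10*s))
(p(5, 0) - o(-1)) - 34*(-35) = ((-4 - 19*0)/(3 + 10*0) - 1*0) - 34*(-35) = ((-4 + 0)/(3 + 0) + 0) + 1190 = (-4/3 + 0) + 1190 = -4/3 + 1190 = 3566/3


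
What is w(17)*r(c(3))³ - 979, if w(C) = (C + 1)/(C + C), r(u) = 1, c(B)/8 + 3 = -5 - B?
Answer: -16634/17 ≈ -978.47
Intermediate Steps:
c(B) = -64 - 8*B (c(B) = -24 + 8*(-5 - B) = -24 + (-40 - 8*B) = -64 - 8*B)
w(C) = (1 + C)/(2*C) (w(C) = (1 + C)/((2*C)) = (1 + C)*(1/(2*C)) = (1 + C)/(2*C))
w(17)*r(c(3))³ - 979 = ((½)*(1 + 17)/17)*1³ - 979 = ((½)*(1/17)*18)*1 - 979 = (9/17)*1 - 979 = 9/17 - 979 = -16634/17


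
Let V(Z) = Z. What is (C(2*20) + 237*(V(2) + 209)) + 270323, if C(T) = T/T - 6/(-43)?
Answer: 13774239/43 ≈ 3.2033e+5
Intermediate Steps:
C(T) = 49/43 (C(T) = 1 - 6*(-1/43) = 1 + 6/43 = 49/43)
(C(2*20) + 237*(V(2) + 209)) + 270323 = (49/43 + 237*(2 + 209)) + 270323 = (49/43 + 237*211) + 270323 = (49/43 + 50007) + 270323 = 2150350/43 + 270323 = 13774239/43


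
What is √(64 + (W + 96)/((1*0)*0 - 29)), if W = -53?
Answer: 7*√1073/29 ≈ 7.9068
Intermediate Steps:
√(64 + (W + 96)/((1*0)*0 - 29)) = √(64 + (-53 + 96)/((1*0)*0 - 29)) = √(64 + 43/(0*0 - 29)) = √(64 + 43/(0 - 29)) = √(64 + 43/(-29)) = √(64 + 43*(-1/29)) = √(64 - 43/29) = √(1813/29) = 7*√1073/29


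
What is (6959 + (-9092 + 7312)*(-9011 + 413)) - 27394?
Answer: 15284005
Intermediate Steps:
(6959 + (-9092 + 7312)*(-9011 + 413)) - 27394 = (6959 - 1780*(-8598)) - 27394 = (6959 + 15304440) - 27394 = 15311399 - 27394 = 15284005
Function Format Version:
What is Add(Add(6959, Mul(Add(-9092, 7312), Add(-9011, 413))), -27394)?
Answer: 15284005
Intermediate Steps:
Add(Add(6959, Mul(Add(-9092, 7312), Add(-9011, 413))), -27394) = Add(Add(6959, Mul(-1780, -8598)), -27394) = Add(Add(6959, 15304440), -27394) = Add(15311399, -27394) = 15284005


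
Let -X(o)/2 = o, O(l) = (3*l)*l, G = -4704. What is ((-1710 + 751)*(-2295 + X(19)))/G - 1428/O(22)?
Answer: -38754109/81312 ≈ -476.61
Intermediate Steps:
O(l) = 3*l²
X(o) = -2*o
((-1710 + 751)*(-2295 + X(19)))/G - 1428/O(22) = ((-1710 + 751)*(-2295 - 2*19))/(-4704) - 1428/(3*22²) = -959*(-2295 - 38)*(-1/4704) - 1428/(3*484) = -959*(-2333)*(-1/4704) - 1428/1452 = 2237347*(-1/4704) - 1428*1/1452 = -319621/672 - 119/121 = -38754109/81312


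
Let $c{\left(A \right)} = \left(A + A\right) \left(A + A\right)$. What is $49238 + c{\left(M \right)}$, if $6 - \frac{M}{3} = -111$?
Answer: $542042$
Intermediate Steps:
$M = 351$ ($M = 18 - -333 = 18 + 333 = 351$)
$c{\left(A \right)} = 4 A^{2}$ ($c{\left(A \right)} = 2 A 2 A = 4 A^{2}$)
$49238 + c{\left(M \right)} = 49238 + 4 \cdot 351^{2} = 49238 + 4 \cdot 123201 = 49238 + 492804 = 542042$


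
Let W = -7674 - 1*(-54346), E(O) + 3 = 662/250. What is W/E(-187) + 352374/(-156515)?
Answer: -228281003614/1721665 ≈ -1.3259e+5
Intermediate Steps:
E(O) = -44/125 (E(O) = -3 + 662/250 = -3 + 662*(1/250) = -3 + 331/125 = -44/125)
W = 46672 (W = -7674 + 54346 = 46672)
W/E(-187) + 352374/(-156515) = 46672/(-44/125) + 352374/(-156515) = 46672*(-125/44) + 352374*(-1/156515) = -1458500/11 - 352374/156515 = -228281003614/1721665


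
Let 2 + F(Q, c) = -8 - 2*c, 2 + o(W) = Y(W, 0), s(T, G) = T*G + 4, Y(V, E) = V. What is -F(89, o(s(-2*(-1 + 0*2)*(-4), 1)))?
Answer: -2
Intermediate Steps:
s(T, G) = 4 + G*T (s(T, G) = G*T + 4 = 4 + G*T)
o(W) = -2 + W
F(Q, c) = -10 - 2*c (F(Q, c) = -2 + (-8 - 2*c) = -10 - 2*c)
-F(89, o(s(-2*(-1 + 0*2)*(-4), 1))) = -(-10 - 2*(-2 + (4 + 1*(-2*(-1 + 0*2)*(-4))))) = -(-10 - 2*(-2 + (4 + 1*(-2*(-1 + 0)*(-4))))) = -(-10 - 2*(-2 + (4 + 1*(-2*(-1)*(-4))))) = -(-10 - 2*(-2 + (4 + 1*(2*(-4))))) = -(-10 - 2*(-2 + (4 + 1*(-8)))) = -(-10 - 2*(-2 + (4 - 8))) = -(-10 - 2*(-2 - 4)) = -(-10 - 2*(-6)) = -(-10 + 12) = -1*2 = -2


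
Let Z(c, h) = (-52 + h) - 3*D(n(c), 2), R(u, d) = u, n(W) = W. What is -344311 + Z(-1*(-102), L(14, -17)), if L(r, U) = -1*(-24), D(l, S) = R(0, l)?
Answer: -344339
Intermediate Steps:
D(l, S) = 0
L(r, U) = 24
Z(c, h) = -52 + h (Z(c, h) = (-52 + h) - 3*0 = (-52 + h) + 0 = -52 + h)
-344311 + Z(-1*(-102), L(14, -17)) = -344311 + (-52 + 24) = -344311 - 28 = -344339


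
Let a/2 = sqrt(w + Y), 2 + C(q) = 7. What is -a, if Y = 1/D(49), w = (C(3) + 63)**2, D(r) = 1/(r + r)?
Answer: -2*sqrt(4722) ≈ -137.43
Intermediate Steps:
D(r) = 1/(2*r)
C(q) = 5 (C(q) = -2 + 7 = 5)
w = 4624 (w = (5 + 63)**2 = 68**2 = 4624)
Y = 98 (Y = 1/((1/2)/49) = 1/((1/2)*(1/49)) = 1/(1/98) = 98)
a = 2*sqrt(4722) (a = 2*sqrt(4624 + 98) = 2*sqrt(4722) ≈ 137.43)
-a = -2*sqrt(4722)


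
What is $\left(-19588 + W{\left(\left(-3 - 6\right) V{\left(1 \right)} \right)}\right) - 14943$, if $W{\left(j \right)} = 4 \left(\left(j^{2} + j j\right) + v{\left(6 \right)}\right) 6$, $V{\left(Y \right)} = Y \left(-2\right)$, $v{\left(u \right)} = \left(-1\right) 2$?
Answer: $-19027$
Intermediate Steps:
$v{\left(u \right)} = -2$
$V{\left(Y \right)} = - 2 Y$
$W{\left(j \right)} = -48 + 48 j^{2}$ ($W{\left(j \right)} = 4 \left(\left(j^{2} + j j\right) - 2\right) 6 = 4 \left(\left(j^{2} + j^{2}\right) - 2\right) 6 = 4 \left(2 j^{2} - 2\right) 6 = 4 \left(-2 + 2 j^{2}\right) 6 = \left(-8 + 8 j^{2}\right) 6 = -48 + 48 j^{2}$)
$\left(-19588 + W{\left(\left(-3 - 6\right) V{\left(1 \right)} \right)}\right) - 14943 = \left(-19588 - \left(48 - 48 \left(\left(-3 - 6\right) \left(\left(-2\right) 1\right)\right)^{2}\right)\right) - 14943 = \left(-19588 - \left(48 - 48 \left(\left(-9\right) \left(-2\right)\right)^{2}\right)\right) - 14943 = \left(-19588 - \left(48 - 48 \cdot 18^{2}\right)\right) - 14943 = \left(-19588 + \left(-48 + 48 \cdot 324\right)\right) - 14943 = \left(-19588 + \left(-48 + 15552\right)\right) - 14943 = \left(-19588 + 15504\right) - 14943 = -4084 - 14943 = -19027$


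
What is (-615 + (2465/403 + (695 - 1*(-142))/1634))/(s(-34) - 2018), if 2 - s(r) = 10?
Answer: 400613609/1334125052 ≈ 0.30028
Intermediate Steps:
s(r) = -8 (s(r) = 2 - 1*10 = 2 - 10 = -8)
(-615 + (2465/403 + (695 - 1*(-142))/1634))/(s(-34) - 2018) = (-615 + (2465/403 + (695 - 1*(-142))/1634))/(-8 - 2018) = (-615 + (2465*(1/403) + (695 + 142)*(1/1634)))/(-2026) = (-615 + (2465/403 + 837*(1/1634)))*(-1/2026) = (-615 + (2465/403 + 837/1634))*(-1/2026) = (-615 + 4365121/658502)*(-1/2026) = -400613609/658502*(-1/2026) = 400613609/1334125052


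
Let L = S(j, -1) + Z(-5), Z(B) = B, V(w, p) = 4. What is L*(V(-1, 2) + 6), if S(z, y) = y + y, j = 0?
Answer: -70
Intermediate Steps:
S(z, y) = 2*y
L = -7 (L = 2*(-1) - 5 = -2 - 5 = -7)
L*(V(-1, 2) + 6) = -7*(4 + 6) = -7*10 = -70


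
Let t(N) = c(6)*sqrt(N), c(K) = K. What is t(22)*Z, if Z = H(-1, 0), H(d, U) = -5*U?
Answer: 0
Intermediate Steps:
Z = 0 (Z = -5*0 = 0)
t(N) = 6*sqrt(N)
t(22)*Z = (6*sqrt(22))*0 = 0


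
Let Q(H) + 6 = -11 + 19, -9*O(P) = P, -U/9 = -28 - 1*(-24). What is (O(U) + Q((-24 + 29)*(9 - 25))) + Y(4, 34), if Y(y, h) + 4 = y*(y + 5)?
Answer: 30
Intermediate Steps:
U = 36 (U = -9*(-28 - 1*(-24)) = -9*(-28 + 24) = -9*(-4) = 36)
O(P) = -P/9
Q(H) = 2 (Q(H) = -6 + (-11 + 19) = -6 + 8 = 2)
Y(y, h) = -4 + y*(5 + y) (Y(y, h) = -4 + y*(y + 5) = -4 + y*(5 + y))
(O(U) + Q((-24 + 29)*(9 - 25))) + Y(4, 34) = (-⅑*36 + 2) + (-4 + 4² + 5*4) = (-4 + 2) + (-4 + 16 + 20) = -2 + 32 = 30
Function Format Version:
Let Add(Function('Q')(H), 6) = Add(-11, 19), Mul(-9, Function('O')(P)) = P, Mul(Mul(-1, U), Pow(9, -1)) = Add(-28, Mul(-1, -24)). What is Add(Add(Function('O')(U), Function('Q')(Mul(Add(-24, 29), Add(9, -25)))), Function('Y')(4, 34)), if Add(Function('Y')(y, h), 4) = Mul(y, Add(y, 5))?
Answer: 30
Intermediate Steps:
U = 36 (U = Mul(-9, Add(-28, Mul(-1, -24))) = Mul(-9, Add(-28, 24)) = Mul(-9, -4) = 36)
Function('O')(P) = Mul(Rational(-1, 9), P)
Function('Q')(H) = 2 (Function('Q')(H) = Add(-6, Add(-11, 19)) = Add(-6, 8) = 2)
Function('Y')(y, h) = Add(-4, Mul(y, Add(5, y))) (Function('Y')(y, h) = Add(-4, Mul(y, Add(y, 5))) = Add(-4, Mul(y, Add(5, y))))
Add(Add(Function('O')(U), Function('Q')(Mul(Add(-24, 29), Add(9, -25)))), Function('Y')(4, 34)) = Add(Add(Mul(Rational(-1, 9), 36), 2), Add(-4, Pow(4, 2), Mul(5, 4))) = Add(Add(-4, 2), Add(-4, 16, 20)) = Add(-2, 32) = 30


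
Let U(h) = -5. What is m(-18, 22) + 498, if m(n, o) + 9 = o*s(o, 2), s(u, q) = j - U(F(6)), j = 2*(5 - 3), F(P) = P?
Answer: 687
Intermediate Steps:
j = 4 (j = 2*2 = 4)
s(u, q) = 9 (s(u, q) = 4 - 1*(-5) = 4 + 5 = 9)
m(n, o) = -9 + 9*o (m(n, o) = -9 + o*9 = -9 + 9*o)
m(-18, 22) + 498 = (-9 + 9*22) + 498 = (-9 + 198) + 498 = 189 + 498 = 687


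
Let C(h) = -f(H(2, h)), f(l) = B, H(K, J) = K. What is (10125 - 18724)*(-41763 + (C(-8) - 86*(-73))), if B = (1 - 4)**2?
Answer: 305212906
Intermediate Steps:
B = 9 (B = (-3)**2 = 9)
f(l) = 9
C(h) = -9 (C(h) = -1*9 = -9)
(10125 - 18724)*(-41763 + (C(-8) - 86*(-73))) = (10125 - 18724)*(-41763 + (-9 - 86*(-73))) = -8599*(-41763 + (-9 + 6278)) = -8599*(-41763 + 6269) = -8599*(-35494) = 305212906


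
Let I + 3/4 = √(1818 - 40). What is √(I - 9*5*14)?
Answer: √(-2523 + 4*√1778)/2 ≈ 24.261*I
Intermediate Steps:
I = -¾ + √1778 (I = -¾ + √(1818 - 40) = -¾ + √1778 ≈ 41.416)
√(I - 9*5*14) = √((-¾ + √1778) - 9*5*14) = √((-¾ + √1778) - 45*14) = √((-¾ + √1778) - 630) = √(-2523/4 + √1778)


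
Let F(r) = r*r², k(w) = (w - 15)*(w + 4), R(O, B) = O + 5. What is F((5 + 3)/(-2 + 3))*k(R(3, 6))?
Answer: -43008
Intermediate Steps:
R(O, B) = 5 + O
k(w) = (-15 + w)*(4 + w)
F(r) = r³
F((5 + 3)/(-2 + 3))*k(R(3, 6)) = ((5 + 3)/(-2 + 3))³*(-60 + (5 + 3)² - 11*(5 + 3)) = (8/1)³*(-60 + 8² - 11*8) = (8*1)³*(-60 + 64 - 88) = 8³*(-84) = 512*(-84) = -43008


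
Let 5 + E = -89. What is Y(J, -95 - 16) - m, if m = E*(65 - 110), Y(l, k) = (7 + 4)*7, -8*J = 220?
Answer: -4153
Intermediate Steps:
E = -94 (E = -5 - 89 = -94)
J = -55/2 (J = -⅛*220 = -55/2 ≈ -27.500)
Y(l, k) = 77 (Y(l, k) = 11*7 = 77)
m = 4230 (m = -94*(65 - 110) = -94*(-45) = 4230)
Y(J, -95 - 16) - m = 77 - 1*4230 = 77 - 4230 = -4153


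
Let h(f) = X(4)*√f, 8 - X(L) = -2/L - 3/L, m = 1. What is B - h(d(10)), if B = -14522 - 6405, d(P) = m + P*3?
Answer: -20927 - 37*√31/4 ≈ -20979.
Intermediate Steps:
X(L) = 8 + 5/L (X(L) = 8 - (-2/L - 3/L) = 8 - (-5)/L = 8 + 5/L)
d(P) = 1 + 3*P (d(P) = 1 + P*3 = 1 + 3*P)
B = -20927
h(f) = 37*√f/4 (h(f) = (8 + 5/4)*√f = 37*√f/4)
B - h(d(10)) = -20927 - 37*√(1 + 3*10)/4 = -20927 - 37*√(1 + 30)/4 = -20927 - 37*√31/4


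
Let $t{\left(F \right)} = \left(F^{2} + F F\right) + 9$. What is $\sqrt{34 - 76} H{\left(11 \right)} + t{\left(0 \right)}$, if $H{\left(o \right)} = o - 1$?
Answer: $9 + 10 i \sqrt{42} \approx 9.0 + 64.807 i$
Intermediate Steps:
$H{\left(o \right)} = -1 + o$
$t{\left(F \right)} = 9 + 2 F^{2}$ ($t{\left(F \right)} = \left(F^{2} + F^{2}\right) + 9 = 2 F^{2} + 9 = 9 + 2 F^{2}$)
$\sqrt{34 - 76} H{\left(11 \right)} + t{\left(0 \right)} = \sqrt{34 - 76} \left(-1 + 11\right) + \left(9 + 2 \cdot 0^{2}\right) = \sqrt{-42} \cdot 10 + \left(9 + 2 \cdot 0\right) = i \sqrt{42} \cdot 10 + \left(9 + 0\right) = 10 i \sqrt{42} + 9 = 9 + 10 i \sqrt{42}$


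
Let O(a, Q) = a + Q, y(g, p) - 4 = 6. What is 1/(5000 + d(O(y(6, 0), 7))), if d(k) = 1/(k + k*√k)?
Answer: 23119983/115599829999 - 17*√17/115599829999 ≈ 0.00020000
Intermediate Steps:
y(g, p) = 10 (y(g, p) = 4 + 6 = 10)
O(a, Q) = Q + a
d(k) = 1/(k + k^(3/2))
1/(5000 + d(O(y(6, 0), 7))) = 1/(5000 + 1/((7 + 10) + (7 + 10)^(3/2))) = 1/(5000 + 1/(17 + 17^(3/2))) = 1/(5000 + 1/(17 + 17*√17))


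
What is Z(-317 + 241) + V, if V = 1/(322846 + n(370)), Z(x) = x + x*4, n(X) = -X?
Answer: -122540879/322476 ≈ -380.00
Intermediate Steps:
Z(x) = 5*x (Z(x) = x + 4*x = 5*x)
V = 1/322476 (V = 1/(322846 - 1*370) = 1/(322846 - 370) = 1/322476 ≈ 3.1010e-6)
Z(-317 + 241) + V = 5*(-317 + 241) + 1/322476 = 5*(-76) + 1/322476 = -380 + 1/322476 = -122540879/322476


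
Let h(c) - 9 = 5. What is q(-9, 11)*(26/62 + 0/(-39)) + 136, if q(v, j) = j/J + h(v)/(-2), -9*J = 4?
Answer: 15213/124 ≈ 122.69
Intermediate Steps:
J = -4/9 (J = -1/9*4 = -4/9 ≈ -0.44444)
h(c) = 14 (h(c) = 9 + 5 = 14)
q(v, j) = -7 - 9*j/4 (q(v, j) = j/(-4/9) + 14/(-2) = j*(-9/4) + 14*(-1/2) = -9*j/4 - 7 = -7 - 9*j/4)
q(-9, 11)*(26/62 + 0/(-39)) + 136 = (-7 - 9/4*11)*(26/62 + 0/(-39)) + 136 = (-7 - 99/4)*(26*(1/62) + 0*(-1/39)) + 136 = -127*(13/31 + 0)/4 + 136 = -127/4*13/31 + 136 = -1651/124 + 136 = 15213/124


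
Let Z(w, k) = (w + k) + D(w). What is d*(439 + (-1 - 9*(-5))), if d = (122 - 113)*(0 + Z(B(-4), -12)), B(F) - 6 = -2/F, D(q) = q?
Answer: 4347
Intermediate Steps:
B(F) = 6 - 2/F
Z(w, k) = k + 2*w (Z(w, k) = (w + k) + w = (k + w) + w = k + 2*w)
d = 9 (d = (122 - 113)*(0 + (-12 + 2*(6 - 2/(-4)))) = 9*(0 + (-12 + 2*(6 - 2*(-¼)))) = 9*(0 + (-12 + 2*(6 + ½))) = 9*(0 + (-12 + 2*(13/2))) = 9*(0 + (-12 + 13)) = 9*(0 + 1) = 9*1 = 9)
d*(439 + (-1 - 9*(-5))) = 9*(439 + (-1 - 9*(-5))) = 9*(439 + (-1 + 45)) = 9*(439 + 44) = 9*483 = 4347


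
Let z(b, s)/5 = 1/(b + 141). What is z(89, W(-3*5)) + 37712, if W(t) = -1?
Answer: 1734753/46 ≈ 37712.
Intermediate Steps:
z(b, s) = 5/(141 + b) (z(b, s) = 5/(b + 141) = 5/(141 + b))
z(89, W(-3*5)) + 37712 = 5/(141 + 89) + 37712 = 5/230 + 37712 = 5*(1/230) + 37712 = 1/46 + 37712 = 1734753/46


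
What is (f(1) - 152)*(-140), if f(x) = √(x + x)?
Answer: 21280 - 140*√2 ≈ 21082.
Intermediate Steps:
f(x) = √2*√x (f(x) = √(2*x) = √2*√x)
(f(1) - 152)*(-140) = (√2*√1 - 152)*(-140) = (√2*1 - 152)*(-140) = (√2 - 152)*(-140) = (-152 + √2)*(-140) = 21280 - 140*√2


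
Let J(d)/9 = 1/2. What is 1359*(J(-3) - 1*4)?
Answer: 1359/2 ≈ 679.50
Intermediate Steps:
J(d) = 9/2
1359*(J(-3) - 1*4) = 1359*(9/2 - 1*4) = 1359*(9/2 - 4) = 1359*(½) = 1359/2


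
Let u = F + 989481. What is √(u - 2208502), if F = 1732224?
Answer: √513203 ≈ 716.38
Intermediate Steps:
u = 2721705 (u = 1732224 + 989481 = 2721705)
√(u - 2208502) = √(2721705 - 2208502) = √513203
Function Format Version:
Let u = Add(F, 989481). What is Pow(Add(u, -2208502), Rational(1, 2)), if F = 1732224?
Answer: Pow(513203, Rational(1, 2)) ≈ 716.38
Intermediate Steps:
u = 2721705 (u = Add(1732224, 989481) = 2721705)
Pow(Add(u, -2208502), Rational(1, 2)) = Pow(Add(2721705, -2208502), Rational(1, 2)) = Pow(513203, Rational(1, 2))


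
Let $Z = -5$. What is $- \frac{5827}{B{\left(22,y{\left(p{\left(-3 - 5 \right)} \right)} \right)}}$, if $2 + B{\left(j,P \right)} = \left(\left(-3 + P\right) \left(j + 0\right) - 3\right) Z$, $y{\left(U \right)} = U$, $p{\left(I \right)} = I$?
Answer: $- \frac{5827}{1223} \approx -4.7645$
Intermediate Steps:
$B{\left(j,P \right)} = 13 - 5 j \left(-3 + P\right)$ ($B{\left(j,P \right)} = -2 + \left(\left(-3 + P\right) \left(j + 0\right) - 3\right) \left(-5\right) = -2 + \left(\left(-3 + P\right) j - 3\right) \left(-5\right) = -2 + \left(j \left(-3 + P\right) - 3\right) \left(-5\right) = -2 + \left(-3 + j \left(-3 + P\right)\right) \left(-5\right) = -2 - \left(-15 + 5 j \left(-3 + P\right)\right) = 13 - 5 j \left(-3 + P\right)$)
$- \frac{5827}{B{\left(22,y{\left(p{\left(-3 - 5 \right)} \right)} \right)}} = - \frac{5827}{13 + 15 \cdot 22 - 5 \left(-3 - 5\right) 22} = - \frac{5827}{13 + 330 - 5 \left(-3 - 5\right) 22} = - \frac{5827}{13 + 330 - \left(-40\right) 22} = - \frac{5827}{13 + 330 + 880} = - \frac{5827}{1223}$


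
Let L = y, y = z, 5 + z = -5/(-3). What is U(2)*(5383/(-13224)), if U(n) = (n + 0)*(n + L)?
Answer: 5383/4959 ≈ 1.0855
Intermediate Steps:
z = -10/3 (z = -5 - 5/(-3) = -5 - 5*(-⅓) = -5 + 5/3 = -10/3 ≈ -3.3333)
y = -10/3 ≈ -3.3333
L = -10/3 ≈ -3.3333
U(n) = n*(-10/3 + n) (U(n) = (n + 0)*(n - 10/3) = n*(-10/3 + n))
U(2)*(5383/(-13224)) = ((⅓)*2*(-10 + 3*2))*(5383/(-13224)) = ((⅓)*2*(-10 + 6))*(5383*(-1/13224)) = ((⅓)*2*(-4))*(-5383/13224) = -8/3*(-5383/13224) = 5383/4959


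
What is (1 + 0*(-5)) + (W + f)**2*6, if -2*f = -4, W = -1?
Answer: 7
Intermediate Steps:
f = 2 (f = -1/2*(-4) = 2)
(1 + 0*(-5)) + (W + f)**2*6 = (1 + 0*(-5)) + (-1 + 2)**2*6 = (1 + 0) + 1**2*6 = 1 + 1*6 = 1 + 6 = 7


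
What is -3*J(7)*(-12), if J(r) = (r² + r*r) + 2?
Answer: 3600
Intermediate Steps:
J(r) = 2 + 2*r² (J(r) = (r² + r²) + 2 = 2*r² + 2 = 2 + 2*r²)
-3*J(7)*(-12) = -3*(2 + 2*7²)*(-12) = -3*(2 + 2*49)*(-12) = -3*(2 + 98)*(-12) = -3*100*(-12) = -300*(-12) = 3600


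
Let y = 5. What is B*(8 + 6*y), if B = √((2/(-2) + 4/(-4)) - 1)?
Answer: 38*I*√3 ≈ 65.818*I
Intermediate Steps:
B = I*√3 (B = √((2*(-½) + 4*(-¼)) - 1) = √((-1 - 1) - 1) = √(-2 - 1) = √(-3) = I*√3 ≈ 1.732*I)
B*(8 + 6*y) = (I*√3)*(8 + 6*5) = (I*√3)*(8 + 30) = (I*√3)*38 = 38*I*√3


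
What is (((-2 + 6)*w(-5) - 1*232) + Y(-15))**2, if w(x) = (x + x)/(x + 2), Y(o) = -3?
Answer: 442225/9 ≈ 49136.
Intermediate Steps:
w(x) = 2*x/(2 + x) (w(x) = (2*x)/(2 + x) = 2*x/(2 + x))
(((-2 + 6)*w(-5) - 1*232) + Y(-15))**2 = (((-2 + 6)*(2*(-5)/(2 - 5)) - 1*232) - 3)**2 = ((4*(2*(-5)/(-3)) - 232) - 3)**2 = ((4*(2*(-5)*(-1/3)) - 232) - 3)**2 = ((4*(10/3) - 232) - 3)**2 = ((40/3 - 232) - 3)**2 = (-656/3 - 3)**2 = (-665/3)**2 = 442225/9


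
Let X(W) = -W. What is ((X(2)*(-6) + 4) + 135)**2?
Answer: 22801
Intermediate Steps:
((X(2)*(-6) + 4) + 135)**2 = ((-1*2*(-6) + 4) + 135)**2 = ((-2*(-6) + 4) + 135)**2 = ((12 + 4) + 135)**2 = (16 + 135)**2 = 151**2 = 22801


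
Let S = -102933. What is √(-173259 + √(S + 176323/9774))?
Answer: √(-204340971564 + 362*I*√1092397429434)/1086 ≈ 0.38535 + 416.24*I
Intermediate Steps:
√(-173259 + √(S + 176323/9774)) = √(-173259 + √(-102933 + 176323/9774)) = √(-173259 + √(-1005890819/9774)) = √(-173259 + I*√1092397429434/3258)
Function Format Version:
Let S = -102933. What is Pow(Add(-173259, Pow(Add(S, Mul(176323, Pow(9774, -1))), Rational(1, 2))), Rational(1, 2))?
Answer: Mul(Rational(1, 1086), Pow(Add(-204340971564, Mul(362, I, Pow(1092397429434, Rational(1, 2)))), Rational(1, 2))) ≈ Add(0.38535, Mul(416.24, I))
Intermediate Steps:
Pow(Add(-173259, Pow(Add(S, Mul(176323, Pow(9774, -1))), Rational(1, 2))), Rational(1, 2)) = Pow(Add(-173259, Pow(Add(-102933, Mul(176323, Pow(9774, -1))), Rational(1, 2))), Rational(1, 2)) = Pow(Add(-173259, Pow(Add(-102933, Mul(176323, Rational(1, 9774))), Rational(1, 2))), Rational(1, 2)) = Pow(Add(-173259, Pow(Add(-102933, Rational(176323, 9774)), Rational(1, 2))), Rational(1, 2)) = Pow(Add(-173259, Pow(Rational(-1005890819, 9774), Rational(1, 2))), Rational(1, 2)) = Pow(Add(-173259, Mul(Rational(1, 3258), I, Pow(1092397429434, Rational(1, 2)))), Rational(1, 2))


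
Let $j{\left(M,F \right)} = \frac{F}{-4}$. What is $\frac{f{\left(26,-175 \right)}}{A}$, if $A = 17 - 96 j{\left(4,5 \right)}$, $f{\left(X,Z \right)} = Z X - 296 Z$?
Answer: $\frac{47250}{137} \approx 344.89$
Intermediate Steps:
$j{\left(M,F \right)} = - \frac{F}{4}$ ($j{\left(M,F \right)} = F \left(- \frac{1}{4}\right) = - \frac{F}{4}$)
$f{\left(X,Z \right)} = - 296 Z + X Z$ ($f{\left(X,Z \right)} = X Z - 296 Z = - 296 Z + X Z$)
$A = 137$ ($A = 17 - 96 \left(\left(- \frac{1}{4}\right) 5\right) = 17 - -120 = 17 + 120 = 137$)
$\frac{f{\left(26,-175 \right)}}{A} = \frac{\left(-175\right) \left(-296 + 26\right)}{137} = \left(-175\right) \left(-270\right) \frac{1}{137} = 47250 \cdot \frac{1}{137} = \frac{47250}{137}$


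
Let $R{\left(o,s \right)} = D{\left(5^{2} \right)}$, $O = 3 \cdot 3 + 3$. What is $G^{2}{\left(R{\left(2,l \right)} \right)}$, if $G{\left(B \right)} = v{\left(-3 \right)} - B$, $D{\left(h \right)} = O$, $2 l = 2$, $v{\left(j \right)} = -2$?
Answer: $196$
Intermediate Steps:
$l = 1$ ($l = \frac{1}{2} \cdot 2 = 1$)
$O = 12$ ($O = 9 + 3 = 12$)
$D{\left(h \right)} = 12$
$R{\left(o,s \right)} = 12$
$G{\left(B \right)} = -2 - B$
$G^{2}{\left(R{\left(2,l \right)} \right)} = \left(-2 - 12\right)^{2} = \left(-14\right)^{2} = 196$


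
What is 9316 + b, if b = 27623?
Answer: 36939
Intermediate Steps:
9316 + b = 9316 + 27623 = 36939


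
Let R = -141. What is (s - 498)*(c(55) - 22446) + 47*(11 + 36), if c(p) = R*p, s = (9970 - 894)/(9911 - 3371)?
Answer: 8175215292/545 ≈ 1.5000e+7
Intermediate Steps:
s = 2269/1635 (s = 9076/6540 = 9076*(1/6540) = 2269/1635 ≈ 1.3878)
c(p) = -141*p
(s - 498)*(c(55) - 22446) + 47*(11 + 36) = (2269/1635 - 498)*(-141*55 - 22446) + 47*(11 + 36) = -811961*(-7755 - 22446)/1635 + 47*47 = -811961/1635*(-30201) + 2209 = 8174011387/545 + 2209 = 8175215292/545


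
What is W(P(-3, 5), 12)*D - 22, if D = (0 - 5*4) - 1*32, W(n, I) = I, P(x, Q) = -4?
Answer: -646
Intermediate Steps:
D = -52 (D = (0 - 20) - 32 = -20 - 32 = -52)
W(P(-3, 5), 12)*D - 22 = 12*(-52) - 22 = -624 - 22 = -646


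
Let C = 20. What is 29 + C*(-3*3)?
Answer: -151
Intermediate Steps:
29 + C*(-3*3) = 29 + 20*(-3*3) = 29 + 20*(-9) = 29 - 180 = -151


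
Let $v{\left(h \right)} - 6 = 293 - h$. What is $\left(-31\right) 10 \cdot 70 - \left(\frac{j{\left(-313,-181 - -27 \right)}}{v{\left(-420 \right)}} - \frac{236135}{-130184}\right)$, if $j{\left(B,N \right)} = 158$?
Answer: $- \frac{2031360173337}{93602296} \approx -21702.0$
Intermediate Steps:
$v{\left(h \right)} = 299 - h$ ($v{\left(h \right)} = 6 - \left(-293 + h\right) = 299 - h$)
$\left(-31\right) 10 \cdot 70 - \left(\frac{j{\left(-313,-181 - -27 \right)}}{v{\left(-420 \right)}} - \frac{236135}{-130184}\right) = \left(-31\right) 10 \cdot 70 - \left(\frac{158}{299 - -420} - \frac{236135}{-130184}\right) = \left(-310\right) 70 - \left(\frac{158}{299 + 420} - - \frac{236135}{130184}\right) = -21700 - \left(\frac{158}{719} + \frac{236135}{130184}\right) = -21700 - \frac{190350137}{93602296} = - \frac{2031360173337}{93602296}$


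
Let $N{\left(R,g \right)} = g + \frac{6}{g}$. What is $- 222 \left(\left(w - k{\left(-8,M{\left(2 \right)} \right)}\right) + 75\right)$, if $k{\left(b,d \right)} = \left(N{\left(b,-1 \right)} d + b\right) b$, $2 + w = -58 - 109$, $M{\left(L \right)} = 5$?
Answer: $97236$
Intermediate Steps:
$w = -169$ ($w = -2 - 167 = -169$)
$k{\left(b,d \right)} = b \left(b - 7 d\right)$ ($k{\left(b,d \right)} = \left(\left(-1 + \frac{6}{-1}\right) d + b\right) b = \left(\left(-1 + 6 \left(-1\right)\right) d + b\right) b = \left(\left(-1 - 6\right) d + b\right) b = \left(- 7 d + b\right) b = \left(b - 7 d\right) b = b \left(b - 7 d\right)$)
$- 222 \left(\left(w - k{\left(-8,M{\left(2 \right)} \right)}\right) + 75\right) = - 222 \left(\left(-169 - - 8 \left(-8 - 35\right)\right) + 75\right) = - 222 \left(\left(-169 - \left(-8\right) \left(-43\right)\right) + 75\right) = - 222 \left(\left(-169 - 344\right) + 75\right) = - 222 \left(-513 + 75\right) = \left(-222\right) \left(-438\right) = 97236$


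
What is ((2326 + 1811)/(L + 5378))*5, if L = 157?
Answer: 1379/369 ≈ 3.7371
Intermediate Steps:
((2326 + 1811)/(L + 5378))*5 = ((2326 + 1811)/(157 + 5378))*5 = (4137/5535)*5 = (4137*(1/5535))*5 = (1379/1845)*5 = 1379/369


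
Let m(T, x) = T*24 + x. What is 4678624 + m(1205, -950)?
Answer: 4706594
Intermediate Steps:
m(T, x) = x + 24*T (m(T, x) = 24*T + x = x + 24*T)
4678624 + m(1205, -950) = 4678624 + (-950 + 24*1205) = 4678624 + (-950 + 28920) = 4678624 + 27970 = 4706594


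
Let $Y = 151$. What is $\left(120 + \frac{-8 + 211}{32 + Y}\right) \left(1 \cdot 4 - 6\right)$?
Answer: $- \frac{44326}{183} \approx -242.22$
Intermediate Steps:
$\left(120 + \frac{-8 + 211}{32 + Y}\right) \left(1 \cdot 4 - 6\right) = \left(120 + \frac{-8 + 211}{32 + 151}\right) \left(1 \cdot 4 - 6\right) = \left(120 + \frac{203}{183}\right) \left(4 - 6\right) = \left(120 + 203 \cdot \frac{1}{183}\right) \left(-2\right) = \left(120 + \frac{203}{183}\right) \left(-2\right) = \frac{22163}{183} \left(-2\right) = - \frac{44326}{183}$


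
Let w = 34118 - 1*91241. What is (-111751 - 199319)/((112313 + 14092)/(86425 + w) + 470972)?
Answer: -9114973140/13800547949 ≈ -0.66048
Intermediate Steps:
w = -57123 (w = 34118 - 91241 = -57123)
(-111751 - 199319)/((112313 + 14092)/(86425 + w) + 470972) = (-111751 - 199319)/((112313 + 14092)/(86425 - 57123) + 470972) = -311070/(126405/29302 + 470972) = -311070/13800547949/29302 = -311070*29302/13800547949 = -9114973140/13800547949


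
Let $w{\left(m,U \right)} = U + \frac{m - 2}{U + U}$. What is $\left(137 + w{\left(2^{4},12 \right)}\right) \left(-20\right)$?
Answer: $- \frac{8975}{3} \approx -2991.7$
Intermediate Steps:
$w{\left(m,U \right)} = U + \frac{-2 + m}{2 U}$
$\left(137 + w{\left(2^{4},12 \right)}\right) \left(-20\right) = \left(137 + \frac{-1 + 12^{2} + \frac{2^{4}}{2}}{12}\right) \left(-20\right) = \left(137 + \frac{-1 + 144 + \frac{1}{2} \cdot 16}{12}\right) \left(-20\right) = \left(137 + \frac{-1 + 144 + 8}{12}\right) \left(-20\right) = \left(137 + \frac{1}{12} \cdot 151\right) \left(-20\right) = \left(137 + \frac{151}{12}\right) \left(-20\right) = \frac{1795}{12} \left(-20\right) = - \frac{8975}{3}$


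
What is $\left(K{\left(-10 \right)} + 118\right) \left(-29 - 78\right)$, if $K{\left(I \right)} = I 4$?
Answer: $-8346$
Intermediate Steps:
$K{\left(I \right)} = 4 I$
$\left(K{\left(-10 \right)} + 118\right) \left(-29 - 78\right) = \left(4 \left(-10\right) + 118\right) \left(-29 - 78\right) = \left(-40 + 118\right) \left(-29 - 78\right) = 78 \left(-107\right) = -8346$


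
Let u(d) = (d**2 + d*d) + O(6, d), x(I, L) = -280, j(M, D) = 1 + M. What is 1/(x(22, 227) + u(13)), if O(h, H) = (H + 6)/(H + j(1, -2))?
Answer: 15/889 ≈ 0.016873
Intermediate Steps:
O(h, H) = (6 + H)/(2 + H) (O(h, H) = (H + 6)/(H + (1 + 1)) = (6 + H)/(H + 2) = (6 + H)/(2 + H))
u(d) = 2*d**2 + (6 + d)/(2 + d) (u(d) = (d**2 + d*d) + (6 + d)/(2 + d) = (d**2 + d**2) + (6 + d)/(2 + d) = 2*d**2 + (6 + d)/(2 + d))
1/(x(22, 227) + u(13)) = 1/(-280 + (6 + 13 + 2*13**2*(2 + 13))/(2 + 13)) = 1/(-280 + (6 + 13 + 2*169*15)/15) = 1/(-280 + (6 + 13 + 5070)/15) = 1/(-280 + (1/15)*5089) = 1/(-280 + 5089/15) = 1/(889/15) = 15/889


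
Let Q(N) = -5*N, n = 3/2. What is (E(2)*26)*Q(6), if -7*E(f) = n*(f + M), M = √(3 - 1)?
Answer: 2340/7 + 1170*√2/7 ≈ 570.66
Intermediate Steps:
n = 3/2 (n = 3*(½) = 3/2 ≈ 1.5000)
M = √2 ≈ 1.4142
E(f) = -3*f/14 - 3*√2/14 (E(f) = -3*(f + √2)/14 = -(3*f/2 + 3*√2/2)/7 = -3*f/14 - 3*√2/14)
(E(2)*26)*Q(6) = ((-3/14*2 - 3*√2/14)*26)*(-5*6) = ((-3/7 - 3*√2/14)*26)*(-30) = (-78/7 - 39*√2/7)*(-30) = 2340/7 + 1170*√2/7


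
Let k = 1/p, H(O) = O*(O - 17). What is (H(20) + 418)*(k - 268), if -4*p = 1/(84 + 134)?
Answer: -544920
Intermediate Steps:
H(O) = O*(-17 + O)
p = -1/872 (p = -1/(4*(84 + 134)) = -1/4/218 = -1/4*1/218 = -1/872 ≈ -0.0011468)
k = -872 (k = 1/(-1/872) = -872)
(H(20) + 418)*(k - 268) = (20*(-17 + 20) + 418)*(-872 - 268) = (20*3 + 418)*(-1140) = (60 + 418)*(-1140) = 478*(-1140) = -544920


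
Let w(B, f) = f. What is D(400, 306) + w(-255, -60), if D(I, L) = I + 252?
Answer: 592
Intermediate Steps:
D(I, L) = 252 + I
D(400, 306) + w(-255, -60) = (252 + 400) - 60 = 652 - 60 = 592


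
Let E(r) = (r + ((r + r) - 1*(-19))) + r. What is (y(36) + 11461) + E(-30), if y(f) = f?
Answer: 11396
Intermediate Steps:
E(r) = 19 + 4*r (E(r) = (r + (2*r + 19)) + r = (r + (19 + 2*r)) + r = (19 + 3*r) + r = 19 + 4*r)
(y(36) + 11461) + E(-30) = (36 + 11461) + (19 + 4*(-30)) = 11497 + (19 - 120) = 11497 - 101 = 11396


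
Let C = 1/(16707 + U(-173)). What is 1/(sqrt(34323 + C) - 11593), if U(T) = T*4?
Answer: -185661895/2151828665889 - sqrt(8803170778690)/2151828665889 ≈ -8.7660e-5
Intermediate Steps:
U(T) = 4*T
C = 1/16015 (C = 1/(16707 + 4*(-173)) = 1/(16707 - 692) = 1/16015 ≈ 6.2441e-5)
1/(sqrt(34323 + C) - 11593) = 1/(sqrt(34323 + 1/16015) - 11593) = 1/(sqrt(549682846/16015) - 11593) = 1/(sqrt(8803170778690)/16015 - 11593) = 1/(-11593 + sqrt(8803170778690)/16015)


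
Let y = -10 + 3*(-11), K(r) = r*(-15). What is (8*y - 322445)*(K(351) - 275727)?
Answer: 90701126688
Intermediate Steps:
K(r) = -15*r
y = -43 (y = -10 - 33 = -43)
(8*y - 322445)*(K(351) - 275727) = (8*(-43) - 322445)*(-15*351 - 275727) = (-344 - 322445)*(-5265 - 275727) = -322789*(-280992) = 90701126688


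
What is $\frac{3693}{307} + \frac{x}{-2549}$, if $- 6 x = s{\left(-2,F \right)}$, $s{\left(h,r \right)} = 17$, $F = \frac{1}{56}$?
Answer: $\frac{56485961}{4695258} \approx 12.03$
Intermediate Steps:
$F = \frac{1}{56} \approx 0.017857$
$x = - \frac{17}{6}$ ($x = \left(- \frac{1}{6}\right) 17 = - \frac{17}{6} \approx -2.8333$)
$\frac{3693}{307} + \frac{x}{-2549} = \frac{3693}{307} - \frac{17}{6 \left(-2549\right)} = 3693 \cdot \frac{1}{307} - - \frac{17}{15294} = \frac{3693}{307} + \frac{17}{15294} = \frac{56485961}{4695258}$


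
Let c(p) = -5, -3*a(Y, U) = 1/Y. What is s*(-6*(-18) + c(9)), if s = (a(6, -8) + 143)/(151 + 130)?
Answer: 265019/5058 ≈ 52.396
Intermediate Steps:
a(Y, U) = -1/(3*Y)
s = 2573/5058 (s = (-1/3/6 + 143)/(151 + 130) = (-1/3*1/6 + 143)/281 = (-1/18 + 143)*(1/281) = (2573/18)*(1/281) = 2573/5058 ≈ 0.50870)
s*(-6*(-18) + c(9)) = 2573*(-6*(-18) - 5)/5058 = 2573*(108 - 5)/5058 = (2573/5058)*103 = 265019/5058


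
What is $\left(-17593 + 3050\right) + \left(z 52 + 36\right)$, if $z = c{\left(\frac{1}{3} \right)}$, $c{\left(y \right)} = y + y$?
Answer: $- \frac{43417}{3} \approx -14472.0$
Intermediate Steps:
$c{\left(y \right)} = 2 y$
$z = \frac{2}{3} \approx 0.66667$
$\left(-17593 + 3050\right) + \left(z 52 + 36\right) = \left(-17593 + 3050\right) + \left(\frac{2}{3} \cdot 52 + 36\right) = -14543 + \left(\frac{104}{3} + 36\right) = -14543 + \frac{212}{3} = - \frac{43417}{3}$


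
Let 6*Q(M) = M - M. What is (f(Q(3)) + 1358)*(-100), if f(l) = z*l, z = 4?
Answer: -135800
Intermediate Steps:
Q(M) = 0 (Q(M) = (M - M)/6 = (⅙)*0 = 0)
f(l) = 4*l
(f(Q(3)) + 1358)*(-100) = (4*0 + 1358)*(-100) = (0 + 1358)*(-100) = 1358*(-100) = -135800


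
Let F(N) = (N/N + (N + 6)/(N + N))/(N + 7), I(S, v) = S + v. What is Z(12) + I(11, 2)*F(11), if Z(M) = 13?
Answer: 1885/132 ≈ 14.280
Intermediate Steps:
F(N) = (1 + (6 + N)/(2*N))/(7 + N) (F(N) = (1 + (6 + N)/((2*N)))/(7 + N) = (1 + (6 + N)*(1/(2*N)))/(7 + N) = (1 + (6 + N)/(2*N))/(7 + N))
Z(12) + I(11, 2)*F(11) = 13 + (11 + 2)*((3/2)*(2 + 11)/(11*(7 + 11))) = 13 + 13*((3/2)*(1/11)*13/18) = 13 + 13*((3/2)*(1/11)*(1/18)*13) = 13 + 13*(13/132) = 13 + 169/132 = 1885/132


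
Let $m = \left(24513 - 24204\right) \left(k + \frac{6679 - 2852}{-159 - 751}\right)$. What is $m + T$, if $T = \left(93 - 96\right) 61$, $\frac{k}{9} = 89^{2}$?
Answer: $\frac{20044404837}{910} \approx 2.2027 \cdot 10^{7}$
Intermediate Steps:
$k = 71289$ ($k = 9 \cdot 89^{2} = 9 \cdot 7921 = 71289$)
$m = \frac{20044571367}{910}$ ($m = \left(24513 - 24204\right) \left(71289 + \frac{6679 - 2852}{-159 - 751}\right) = 309 \left(71289 + \frac{3827}{-910}\right) = 309 \left(71289 + 3827 \left(- \frac{1}{910}\right)\right) = 309 \left(71289 - \frac{3827}{910}\right) = 309 \cdot \frac{64869163}{910} = \frac{20044571367}{910} \approx 2.2027 \cdot 10^{7}$)
$T = -183$ ($T = \left(-3\right) 61 = -183$)
$m + T = \frac{20044571367}{910} - 183 = \frac{20044404837}{910}$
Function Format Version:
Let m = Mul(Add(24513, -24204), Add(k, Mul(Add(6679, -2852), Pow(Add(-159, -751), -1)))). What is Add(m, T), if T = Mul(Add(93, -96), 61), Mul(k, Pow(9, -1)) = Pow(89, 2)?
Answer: Rational(20044404837, 910) ≈ 2.2027e+7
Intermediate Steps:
k = 71289 (k = Mul(9, Pow(89, 2)) = Mul(9, 7921) = 71289)
m = Rational(20044571367, 910) (m = Mul(Add(24513, -24204), Add(71289, Mul(Add(6679, -2852), Pow(Add(-159, -751), -1)))) = Mul(309, Add(71289, Mul(3827, Pow(-910, -1)))) = Mul(309, Add(71289, Mul(3827, Rational(-1, 910)))) = Mul(309, Add(71289, Rational(-3827, 910))) = Mul(309, Rational(64869163, 910)) = Rational(20044571367, 910) ≈ 2.2027e+7)
T = -183 (T = Mul(-3, 61) = -183)
Add(m, T) = Add(Rational(20044571367, 910), -183) = Rational(20044404837, 910)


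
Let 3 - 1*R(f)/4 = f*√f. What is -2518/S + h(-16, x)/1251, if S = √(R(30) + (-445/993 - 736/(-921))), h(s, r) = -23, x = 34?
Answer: -23/1251 - 2518*√304851/(3*√(418357 - 4064680*√30)) ≈ -0.018385 + 99.153*I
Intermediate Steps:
R(f) = 12 - 4*f^(3/2) (R(f) = 12 - 4*f*√f = 12 - 4*f^(3/2))
S = √(1255071/101617 - 120*√30) (S = √((12 - 120*√30) + (-445/993 - 736/(-921))) = √((12 - 120*√30) + (-445*1/993 - 736*(-1/921))) = √((12 - 120*√30) + (-445/993 + 736/921)) = √((12 - 120*√30) + 35667/101617) = √(1255071/101617 - 120*√30) ≈ 25.395*I)
-2518/S + h(-16, x)/1251 = -2518*101617/√(127536549807 - 1239121762680*√30) - 23/1251 = -255871606/√(127536549807 - 1239121762680*√30) - 23*1/1251 = -255871606/√(127536549807 - 1239121762680*√30) - 23/1251 = -23/1251 - 255871606/√(127536549807 - 1239121762680*√30)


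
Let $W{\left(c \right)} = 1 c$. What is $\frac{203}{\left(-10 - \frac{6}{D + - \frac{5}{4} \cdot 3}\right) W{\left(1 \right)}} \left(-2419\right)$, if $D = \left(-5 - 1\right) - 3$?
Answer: $\frac{8347969}{162} \approx 51531.0$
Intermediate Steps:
$D = -9$ ($D = -6 - 3 = -9$)
$W{\left(c \right)} = c$
$\frac{203}{\left(-10 - \frac{6}{D + - \frac{5}{4} \cdot 3}\right) W{\left(1 \right)}} \left(-2419\right) = \frac{203}{\left(-10 - \frac{6}{-9 + - \frac{5}{4} \cdot 3}\right) 1} \left(-2419\right) = \frac{203}{\left(-10 - \frac{6}{-9 + \left(-5\right) \frac{1}{4} \cdot 3}\right) 1} \left(-2419\right) = \frac{203}{\left(-10 - \frac{6}{-9 - \frac{15}{4}}\right) 1} \left(-2419\right) = \frac{203}{\left(-10 - \frac{6}{- \frac{51}{4}}\right) 1} \left(-2419\right) = \frac{203}{\left(-10 - - \frac{8}{17}\right) 1} \left(-2419\right) = \frac{203}{\left(-10 + \frac{8}{17}\right) 1} \left(-2419\right) = \frac{203}{\left(- \frac{162}{17}\right) 1} \left(-2419\right) = \frac{203}{- \frac{162}{17}} \left(-2419\right) = 203 \left(- \frac{17}{162}\right) \left(-2419\right) = \left(- \frac{3451}{162}\right) \left(-2419\right) = \frac{8347969}{162}$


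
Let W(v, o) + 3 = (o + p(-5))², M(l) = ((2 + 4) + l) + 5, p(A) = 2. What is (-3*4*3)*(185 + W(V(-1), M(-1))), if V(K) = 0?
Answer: -11736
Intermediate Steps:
M(l) = 11 + l (M(l) = (6 + l) + 5 = 11 + l)
W(v, o) = -3 + (2 + o)² (W(v, o) = -3 + (o + 2)² = -3 + (2 + o)²)
(-3*4*3)*(185 + W(V(-1), M(-1))) = (-3*4*3)*(185 + (-3 + (2 + (11 - 1))²)) = (-12*3)*(185 + (-3 + (2 + 10)²)) = -36*(185 + (-3 + 12²)) = -36*(185 + (-3 + 144)) = -36*(185 + 141) = -36*326 = -11736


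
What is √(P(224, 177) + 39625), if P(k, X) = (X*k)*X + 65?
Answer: 3*√784154 ≈ 2656.6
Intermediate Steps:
P(k, X) = 65 + k*X² (P(k, X) = k*X² + 65 = 65 + k*X²)
√(P(224, 177) + 39625) = √((65 + 224*177²) + 39625) = √((65 + 224*31329) + 39625) = √((65 + 7017696) + 39625) = √(7017761 + 39625) = √7057386 = 3*√784154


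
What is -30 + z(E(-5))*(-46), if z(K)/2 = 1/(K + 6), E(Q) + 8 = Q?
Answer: -118/7 ≈ -16.857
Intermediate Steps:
E(Q) = -8 + Q
z(K) = 2/(6 + K) (z(K) = 2/(K + 6) = 2/(6 + K))
-30 + z(E(-5))*(-46) = -30 + (2/(6 + (-8 - 5)))*(-46) = -30 + (2/(6 - 13))*(-46) = -30 + (2/(-7))*(-46) = -30 + (2*(-⅐))*(-46) = -30 - 2/7*(-46) = -30 + 92/7 = -118/7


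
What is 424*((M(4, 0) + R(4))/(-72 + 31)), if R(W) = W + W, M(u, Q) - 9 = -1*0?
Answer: -7208/41 ≈ -175.80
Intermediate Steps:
M(u, Q) = 9 (M(u, Q) = 9 - 1*0 = 9 + 0 = 9)
R(W) = 2*W
424*((M(4, 0) + R(4))/(-72 + 31)) = 424*((9 + 2*4)/(-72 + 31)) = 424*((9 + 8)/(-41)) = 424*(17*(-1/41)) = 424*(-17/41) = -7208/41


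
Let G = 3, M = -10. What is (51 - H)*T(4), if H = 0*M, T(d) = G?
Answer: 153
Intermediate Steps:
T(d) = 3
H = 0 (H = 0*(-10) = 0)
(51 - H)*T(4) = (51 - 1*0)*3 = (51 + 0)*3 = 51*3 = 153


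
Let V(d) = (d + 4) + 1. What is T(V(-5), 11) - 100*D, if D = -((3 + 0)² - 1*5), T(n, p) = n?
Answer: 400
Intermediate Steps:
V(d) = 5 + d (V(d) = (4 + d) + 1 = 5 + d)
D = -4 (D = -(3² - 5) = -(9 - 5) = -1*4 = -4)
T(V(-5), 11) - 100*D = (5 - 5) - 100*(-4) = 0 + 400 = 400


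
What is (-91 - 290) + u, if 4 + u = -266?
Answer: -651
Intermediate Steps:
u = -270 (u = -4 - 266 = -270)
(-91 - 290) + u = (-91 - 290) - 270 = -381 - 270 = -651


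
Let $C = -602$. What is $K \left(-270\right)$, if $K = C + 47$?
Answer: $149850$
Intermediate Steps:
$K = -555$ ($K = -602 + 47 = -555$)
$K \left(-270\right) = \left(-555\right) \left(-270\right) = 149850$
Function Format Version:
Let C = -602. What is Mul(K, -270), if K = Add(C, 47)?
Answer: 149850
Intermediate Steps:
K = -555 (K = Add(-602, 47) = -555)
Mul(K, -270) = Mul(-555, -270) = 149850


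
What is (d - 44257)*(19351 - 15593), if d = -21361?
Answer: -246592444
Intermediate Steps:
(d - 44257)*(19351 - 15593) = (-21361 - 44257)*(19351 - 15593) = -65618*3758 = -246592444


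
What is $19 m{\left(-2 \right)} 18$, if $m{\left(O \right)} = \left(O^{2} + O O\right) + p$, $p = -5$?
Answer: $1026$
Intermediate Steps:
$m{\left(O \right)} = -5 + 2 O^{2}$ ($m{\left(O \right)} = \left(O^{2} + O O\right) - 5 = \left(O^{2} + O^{2}\right) - 5 = 2 O^{2} - 5 = -5 + 2 O^{2}$)
$19 m{\left(-2 \right)} 18 = 19 \left(-5 + 2 \left(-2\right)^{2}\right) 18 = 19 \left(-5 + 2 \cdot 4\right) 18 = 19 \left(-5 + 8\right) 18 = 19 \cdot 3 \cdot 18 = 57 \cdot 18 = 1026$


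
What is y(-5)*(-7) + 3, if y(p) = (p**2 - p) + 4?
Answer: -235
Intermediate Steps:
y(p) = 4 + p**2 - p
y(-5)*(-7) + 3 = (4 + (-5)**2 - 1*(-5))*(-7) + 3 = (4 + 25 + 5)*(-7) + 3 = 34*(-7) + 3 = -238 + 3 = -235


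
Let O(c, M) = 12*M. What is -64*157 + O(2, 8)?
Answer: -9952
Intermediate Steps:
-64*157 + O(2, 8) = -64*157 + 12*8 = -10048 + 96 = -9952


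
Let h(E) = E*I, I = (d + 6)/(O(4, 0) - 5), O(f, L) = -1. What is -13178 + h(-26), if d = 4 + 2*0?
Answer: -39404/3 ≈ -13135.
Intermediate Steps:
d = 4 (d = 4 + 0 = 4)
I = -5/3 (I = (4 + 6)/(-1 - 5) = 10/(-6) = 10*(-⅙) = -5/3 ≈ -1.6667)
h(E) = -5*E/3 (h(E) = E*(-5/3) = -5*E/3)
-13178 + h(-26) = -13178 - 5/3*(-26) = -13178 + 130/3 = -39404/3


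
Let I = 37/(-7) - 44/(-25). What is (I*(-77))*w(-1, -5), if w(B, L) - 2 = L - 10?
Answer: -88231/25 ≈ -3529.2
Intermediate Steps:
w(B, L) = -8 + L (w(B, L) = 2 + (L - 10) = 2 + (-10 + L) = -8 + L)
I = -617/175 (I = 37*(-1/7) - 44*(-1/25) = -37/7 + 44/25 = -617/175 ≈ -3.5257)
(I*(-77))*w(-1, -5) = (-617/175*(-77))*(-8 - 5) = (6787/25)*(-13) = -88231/25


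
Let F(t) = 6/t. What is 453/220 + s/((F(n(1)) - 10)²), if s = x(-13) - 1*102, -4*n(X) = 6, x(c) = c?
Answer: 3968/2695 ≈ 1.4724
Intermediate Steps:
n(X) = -3/2 (n(X) = -¼*6 = -3/2)
s = -115 (s = -13 - 1*102 = -13 - 102 = -115)
453/220 + s/((F(n(1)) - 10)²) = 453/220 - 115/(6/(-3/2) - 10)² = 453*(1/220) - 115/(6*(-⅔) - 10)² = 453/220 - 115/(-4 - 10)² = 453/220 - 115/((-14)²) = 453/220 - 115/196 = 3968/2695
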